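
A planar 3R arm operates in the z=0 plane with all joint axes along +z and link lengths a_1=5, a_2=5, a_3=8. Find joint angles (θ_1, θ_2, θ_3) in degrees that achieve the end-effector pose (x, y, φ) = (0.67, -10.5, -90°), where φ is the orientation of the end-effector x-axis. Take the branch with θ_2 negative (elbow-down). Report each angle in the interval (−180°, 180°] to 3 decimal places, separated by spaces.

0.003 -150.000 59.997

wrist centre = target − a_3·(cos φ, sin φ) = (0.6700, -2.5000)
cos θ_2 = (6.6989−5²−5²)/(2·5·5) = -0.8660; θ_2 = -149.9996° (elbow-down)
β = atan2(-2.5000,0.6700) = -74.9973°; ψ = atan2(-2.5000,0.6699) = -74.9998°
θ_1 = β − ψ = 0.0025°
θ_3 = φ − θ_1 − θ_2 = 59.9971° (wrapped to (-180°,180°])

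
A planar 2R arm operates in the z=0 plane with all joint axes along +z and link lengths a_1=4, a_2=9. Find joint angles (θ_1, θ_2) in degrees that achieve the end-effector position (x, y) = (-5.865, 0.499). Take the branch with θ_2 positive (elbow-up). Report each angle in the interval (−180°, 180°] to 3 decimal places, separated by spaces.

cos θ_2 = (34.6472−4²−9²)/(2·4·9) = -0.8660; θ_2 = 149.9983° (elbow-up)
β = atan2(0.4990,-5.8650) = 175.1369°; ψ = atan2(4.5002,-3.7941) = 130.1339°
θ_1 = β − ψ = 45.0030°

45.003 149.998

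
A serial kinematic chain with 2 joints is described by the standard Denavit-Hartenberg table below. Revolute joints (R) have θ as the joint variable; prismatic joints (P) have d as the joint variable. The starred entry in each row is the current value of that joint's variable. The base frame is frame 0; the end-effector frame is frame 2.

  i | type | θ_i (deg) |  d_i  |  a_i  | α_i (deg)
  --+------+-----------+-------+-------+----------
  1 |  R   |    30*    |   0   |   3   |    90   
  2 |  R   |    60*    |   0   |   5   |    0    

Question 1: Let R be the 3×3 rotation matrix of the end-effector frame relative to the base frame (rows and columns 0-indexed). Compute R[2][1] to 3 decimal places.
End-effector y-axis (col 1 of R) = (-0.7500,-0.4330,0.5000)
R[2][1] = 0.5000

0.500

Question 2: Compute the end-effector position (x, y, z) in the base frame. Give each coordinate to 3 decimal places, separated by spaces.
4.763 2.750 4.330

after link 1: o_1 = (2.5981, 1.5000, 0.0000)
after link 2: o_2 = (4.7631, 2.7500, 4.3301)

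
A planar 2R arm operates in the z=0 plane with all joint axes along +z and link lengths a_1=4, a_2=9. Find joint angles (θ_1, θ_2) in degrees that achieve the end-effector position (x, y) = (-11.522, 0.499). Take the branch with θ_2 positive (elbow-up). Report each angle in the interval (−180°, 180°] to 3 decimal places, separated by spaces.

cos θ_2 = (133.0055−4²−9²)/(2·4·9) = 0.5001; θ_2 = 59.9950° (elbow-up)
β = atan2(0.4990,-11.5220) = 177.5202°; ψ = atan2(7.7938,8.5007) = 42.5161°
θ_1 = β − ψ = 135.0041°

135.004 59.995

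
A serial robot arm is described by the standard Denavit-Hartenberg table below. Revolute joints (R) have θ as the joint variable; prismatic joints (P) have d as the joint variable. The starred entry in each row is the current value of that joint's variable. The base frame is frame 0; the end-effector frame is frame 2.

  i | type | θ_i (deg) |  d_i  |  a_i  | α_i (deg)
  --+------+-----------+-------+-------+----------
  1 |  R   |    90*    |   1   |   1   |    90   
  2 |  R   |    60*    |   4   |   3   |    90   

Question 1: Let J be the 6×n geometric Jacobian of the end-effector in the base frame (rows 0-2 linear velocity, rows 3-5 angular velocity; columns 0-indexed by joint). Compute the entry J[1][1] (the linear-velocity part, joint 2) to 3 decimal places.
axis z_1 = (1.0000,-0.0000,0.0000); lever o_n−o_1 = (4.0000,1.5000,2.5981)
cross product → J_v[:, 1] = (-0.0000,-2.5981,1.5000)
J_ω[:, 1] = z_1
entry J[1][1] = -2.5981

-2.598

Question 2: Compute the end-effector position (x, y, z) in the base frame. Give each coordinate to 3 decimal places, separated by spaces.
after link 1: o_1 = (0.0000, 1.0000, 1.0000)
after link 2: o_2 = (4.0000, 2.5000, 3.5981)

4.000 2.500 3.598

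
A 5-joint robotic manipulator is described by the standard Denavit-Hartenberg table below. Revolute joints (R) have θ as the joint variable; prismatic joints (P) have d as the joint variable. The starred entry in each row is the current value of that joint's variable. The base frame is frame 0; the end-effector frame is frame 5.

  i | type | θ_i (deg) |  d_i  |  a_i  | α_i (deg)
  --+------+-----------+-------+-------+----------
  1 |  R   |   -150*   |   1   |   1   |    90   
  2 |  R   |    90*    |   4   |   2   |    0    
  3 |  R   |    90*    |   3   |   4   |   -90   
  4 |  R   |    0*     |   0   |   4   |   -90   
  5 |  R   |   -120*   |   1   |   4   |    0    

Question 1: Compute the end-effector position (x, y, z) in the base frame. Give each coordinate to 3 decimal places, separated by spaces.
after link 1: o_1 = (-0.8660, -0.5000, 1.0000)
after link 2: o_2 = (-2.8660, 2.9641, 3.0000)
after link 3: o_3 = (-0.9019, 7.5622, 3.0000)
after link 4: o_4 = (2.5622, 9.5622, 3.0000)
after link 5: o_5 = (1.3301, 7.6962, -0.4641)

1.330 7.696 -0.464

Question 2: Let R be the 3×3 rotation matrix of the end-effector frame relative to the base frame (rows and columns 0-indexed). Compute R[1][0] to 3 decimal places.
End-effector x-axis (col 0 of R) = (-0.4330,-0.2500,-0.8660)
R[1][0] = -0.2500

-0.250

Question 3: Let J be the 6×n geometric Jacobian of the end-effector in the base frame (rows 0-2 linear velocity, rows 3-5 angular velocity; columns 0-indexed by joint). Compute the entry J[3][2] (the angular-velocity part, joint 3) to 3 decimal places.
axis z_2 = (-0.5000,0.8660,0.0000); lever o_n−o_2 = (4.1962,4.7321,-3.4641)
cross product → J_v[:, 2] = (-3.0000,-1.7321,-6.0000)
J_ω[:, 2] = z_2
entry J[3][2] = -0.5000

-0.500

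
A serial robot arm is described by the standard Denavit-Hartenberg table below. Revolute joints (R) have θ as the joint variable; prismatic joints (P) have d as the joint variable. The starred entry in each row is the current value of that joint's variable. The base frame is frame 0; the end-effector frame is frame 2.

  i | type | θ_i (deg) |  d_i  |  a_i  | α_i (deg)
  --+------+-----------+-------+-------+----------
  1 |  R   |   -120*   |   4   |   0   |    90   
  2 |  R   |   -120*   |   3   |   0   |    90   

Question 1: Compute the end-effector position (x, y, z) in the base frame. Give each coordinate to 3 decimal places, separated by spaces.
after link 1: o_1 = (0.0000, 0.0000, 4.0000)
after link 2: o_2 = (-2.5981, 1.5000, 4.0000)

-2.598 1.500 4.000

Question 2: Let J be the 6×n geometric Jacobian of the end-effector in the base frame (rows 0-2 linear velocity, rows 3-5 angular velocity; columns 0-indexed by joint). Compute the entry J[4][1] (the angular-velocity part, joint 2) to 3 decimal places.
axis z_1 = (-0.8660,0.5000,0.0000); lever o_n−o_1 = (-2.5981,1.5000,0.0000)
cross product → J_v[:, 1] = (-0.0000,-0.0000,-0.0000)
J_ω[:, 1] = z_1
entry J[4][1] = 0.5000

0.500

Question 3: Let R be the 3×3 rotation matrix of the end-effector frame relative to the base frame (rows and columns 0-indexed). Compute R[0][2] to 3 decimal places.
End-effector z-axis (col 2 of R) = (0.4330,0.7500,0.5000)
R[0][2] = 0.4330

0.433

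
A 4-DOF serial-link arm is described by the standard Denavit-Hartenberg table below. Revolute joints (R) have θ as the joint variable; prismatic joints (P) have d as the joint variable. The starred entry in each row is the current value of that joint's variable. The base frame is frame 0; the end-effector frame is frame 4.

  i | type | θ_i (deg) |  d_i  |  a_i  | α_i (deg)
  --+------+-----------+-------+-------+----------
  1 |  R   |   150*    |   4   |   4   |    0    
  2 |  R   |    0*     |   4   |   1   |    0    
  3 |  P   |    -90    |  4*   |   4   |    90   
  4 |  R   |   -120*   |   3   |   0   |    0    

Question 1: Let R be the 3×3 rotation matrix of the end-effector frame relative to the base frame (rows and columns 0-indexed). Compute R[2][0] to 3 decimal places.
End-effector x-axis (col 0 of R) = (-0.2500,-0.4330,-0.8660)
R[2][0] = -0.8660

-0.866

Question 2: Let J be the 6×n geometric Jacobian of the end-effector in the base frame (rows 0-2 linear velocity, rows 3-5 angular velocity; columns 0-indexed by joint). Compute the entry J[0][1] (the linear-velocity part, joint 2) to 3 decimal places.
axis z_1 = (0.0000,0.0000,1.0000); lever o_n−o_1 = (3.7321,2.4641,8.0000)
cross product → J_v[:, 1] = (-2.4641,3.7321,0.0000)
J_ω[:, 1] = z_1
entry J[0][1] = -2.4641

-2.464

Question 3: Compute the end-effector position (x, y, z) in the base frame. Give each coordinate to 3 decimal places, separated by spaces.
0.268 4.464 12.000

after link 1: o_1 = (-3.4641, 2.0000, 4.0000)
after link 2: o_2 = (-4.3301, 2.5000, 8.0000)
after link 3: o_3 = (-2.3301, 5.9641, 12.0000)
after link 4: o_4 = (0.2679, 4.4641, 12.0000)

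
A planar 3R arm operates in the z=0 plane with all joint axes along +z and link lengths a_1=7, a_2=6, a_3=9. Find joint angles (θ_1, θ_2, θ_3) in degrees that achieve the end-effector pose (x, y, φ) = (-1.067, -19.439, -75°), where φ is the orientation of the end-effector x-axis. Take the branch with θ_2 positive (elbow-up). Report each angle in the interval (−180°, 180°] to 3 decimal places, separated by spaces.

wrist centre = target − a_3·(cos φ, sin φ) = (-3.3964, -10.7457)
cos θ_2 = (127.0047−7²−6²)/(2·7·6) = 0.5001; θ_2 = 59.9963° (elbow-up)
β = atan2(-10.7457,-3.3964) = -107.5401°; ψ = atan2(5.1960,10.0003) = 27.4554°
θ_1 = β − ψ = -134.9955°
θ_3 = φ − θ_1 − θ_2 = -0.0008° (wrapped to (-180°,180°])

-134.996 59.996 -0.001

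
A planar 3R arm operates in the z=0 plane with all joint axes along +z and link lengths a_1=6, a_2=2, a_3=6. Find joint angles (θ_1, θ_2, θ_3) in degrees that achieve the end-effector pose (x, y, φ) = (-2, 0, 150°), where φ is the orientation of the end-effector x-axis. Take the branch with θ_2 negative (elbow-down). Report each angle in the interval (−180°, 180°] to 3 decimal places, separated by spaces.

wrist centre = target − a_3·(cos φ, sin φ) = (3.1962, -3.0000)
cos θ_2 = (19.2154−6²−2²)/(2·6·2) = -0.8660; θ_2 = -150.0000° (elbow-down)
β = atan2(-3.0000,3.1962) = -43.1868°; ψ = atan2(-1.0000,4.2679) = -13.1868°
θ_1 = β − ψ = -30.0000°
θ_3 = φ − θ_1 − θ_2 = -30.0000° (wrapped to (-180°,180°])

-30.000 -150.000 -30.000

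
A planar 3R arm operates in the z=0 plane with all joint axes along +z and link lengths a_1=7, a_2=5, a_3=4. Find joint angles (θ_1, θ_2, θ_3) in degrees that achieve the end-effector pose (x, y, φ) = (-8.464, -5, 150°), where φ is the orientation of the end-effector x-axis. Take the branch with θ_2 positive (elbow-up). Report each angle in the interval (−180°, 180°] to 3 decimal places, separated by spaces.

wrist centre = target − a_3·(cos φ, sin φ) = (-4.9999, -7.0000)
cos θ_2 = (73.9990−7²−5²)/(2·7·5) = -0.0000; θ_2 = 90.0008° (elbow-up)
β = atan2(-7.0000,-4.9999) = -125.5371°; ψ = atan2(5.0000,6.9999) = 35.5380°
θ_1 = β − ψ = -161.0751°
θ_3 = φ − θ_1 − θ_2 = -138.9257° (wrapped to (-180°,180°])

-161.075 90.001 -138.926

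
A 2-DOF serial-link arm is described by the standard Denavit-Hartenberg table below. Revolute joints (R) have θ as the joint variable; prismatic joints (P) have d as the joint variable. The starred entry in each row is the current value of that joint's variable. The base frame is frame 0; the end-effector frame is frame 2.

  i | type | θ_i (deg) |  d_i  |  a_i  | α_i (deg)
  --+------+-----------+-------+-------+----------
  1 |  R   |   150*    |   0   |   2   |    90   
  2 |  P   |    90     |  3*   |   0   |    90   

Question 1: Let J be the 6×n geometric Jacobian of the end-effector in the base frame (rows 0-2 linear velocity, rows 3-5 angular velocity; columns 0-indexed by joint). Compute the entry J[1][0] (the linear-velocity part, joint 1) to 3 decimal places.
-0.232

axis z_0 = ẑ; lever o_n−o_0 = (-0.2321,3.5981,0.0000)
cross product → J_v[:, 0] = (-3.5981,-0.2321,0.0000)
J_ω[:, 0] = z_0
entry J[1][0] = -0.2321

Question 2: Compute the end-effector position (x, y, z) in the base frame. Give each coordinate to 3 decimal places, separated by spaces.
-0.232 3.598 0.000

after link 1: o_1 = (-1.7321, 1.0000, 0.0000)
after link 2: o_2 = (-0.2321, 3.5981, 0.0000)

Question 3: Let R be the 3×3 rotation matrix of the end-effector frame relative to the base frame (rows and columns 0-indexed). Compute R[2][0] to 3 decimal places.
1.000

End-effector x-axis (col 0 of R) = (-0.0000,-0.0000,1.0000)
R[2][0] = 1.0000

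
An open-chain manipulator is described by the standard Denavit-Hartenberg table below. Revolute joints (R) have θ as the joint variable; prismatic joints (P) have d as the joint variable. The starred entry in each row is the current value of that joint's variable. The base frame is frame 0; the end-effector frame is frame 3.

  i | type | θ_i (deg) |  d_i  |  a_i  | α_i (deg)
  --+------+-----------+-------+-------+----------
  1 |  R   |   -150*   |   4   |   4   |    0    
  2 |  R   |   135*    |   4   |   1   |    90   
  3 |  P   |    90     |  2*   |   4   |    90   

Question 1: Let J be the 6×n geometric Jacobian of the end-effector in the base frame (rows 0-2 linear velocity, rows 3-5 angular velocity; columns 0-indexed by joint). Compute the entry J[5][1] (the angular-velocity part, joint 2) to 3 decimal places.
1.000

axis z_1 = (0.0000,0.0000,1.0000); lever o_n−o_1 = (0.4483,-2.1907,8.0000)
cross product → J_v[:, 1] = (2.1907,0.4483,-0.0000)
J_ω[:, 1] = z_1
entry J[5][1] = 1.0000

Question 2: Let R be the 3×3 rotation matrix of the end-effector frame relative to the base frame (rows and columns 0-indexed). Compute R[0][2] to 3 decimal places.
0.966

End-effector z-axis (col 2 of R) = (0.9659,-0.2588,-0.0000)
R[0][2] = 0.9659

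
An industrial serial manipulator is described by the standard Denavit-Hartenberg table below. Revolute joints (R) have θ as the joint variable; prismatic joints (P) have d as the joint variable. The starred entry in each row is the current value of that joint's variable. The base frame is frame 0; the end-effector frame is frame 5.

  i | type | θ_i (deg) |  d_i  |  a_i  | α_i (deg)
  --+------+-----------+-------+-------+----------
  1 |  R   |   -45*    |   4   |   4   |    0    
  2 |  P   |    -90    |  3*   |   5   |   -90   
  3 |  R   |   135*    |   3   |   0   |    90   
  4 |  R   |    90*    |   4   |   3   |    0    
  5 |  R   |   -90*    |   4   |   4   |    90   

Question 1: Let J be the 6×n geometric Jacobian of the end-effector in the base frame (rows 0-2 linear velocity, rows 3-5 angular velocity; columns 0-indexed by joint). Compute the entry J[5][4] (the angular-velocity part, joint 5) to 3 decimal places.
-0.707

axis z_4 = (-0.5000,-0.5000,-0.7071); lever o_n−o_4 = (0.0000,-0.0000,-5.6569)
cross product → J_v[:, 4] = (2.8284,-2.8284,0.0000)
J_ω[:, 4] = z_4
entry J[5][4] = -0.7071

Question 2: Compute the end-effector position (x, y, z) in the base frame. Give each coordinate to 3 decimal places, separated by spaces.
1.536 -12.607 -1.485

after link 1: o_1 = (2.8284, -2.8284, 4.0000)
after link 2: o_2 = (-0.7071, -6.3640, 7.0000)
after link 3: o_3 = (1.4142, -8.4853, 7.0000)
after link 4: o_4 = (1.5355, -12.6066, 4.1716)
after link 5: o_5 = (1.5355, -12.6066, -1.4853)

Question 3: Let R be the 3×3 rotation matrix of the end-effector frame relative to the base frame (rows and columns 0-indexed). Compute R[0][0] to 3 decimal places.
0.500

End-effector x-axis (col 0 of R) = (0.5000,0.5000,-0.7071)
R[0][0] = 0.5000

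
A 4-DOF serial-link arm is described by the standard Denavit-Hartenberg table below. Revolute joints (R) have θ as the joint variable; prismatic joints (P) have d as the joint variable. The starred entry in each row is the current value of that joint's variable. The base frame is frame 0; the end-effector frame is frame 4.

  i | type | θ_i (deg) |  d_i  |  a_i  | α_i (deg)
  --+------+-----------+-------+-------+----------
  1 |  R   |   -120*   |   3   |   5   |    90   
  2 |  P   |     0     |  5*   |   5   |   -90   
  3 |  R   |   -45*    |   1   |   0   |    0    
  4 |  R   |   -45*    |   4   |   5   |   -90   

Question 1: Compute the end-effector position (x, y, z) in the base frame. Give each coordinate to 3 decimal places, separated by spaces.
-13.660 -3.660 8.000

after link 1: o_1 = (-2.5000, -4.3301, 3.0000)
after link 2: o_2 = (-9.3301, -6.1603, 3.0000)
after link 3: o_3 = (-9.3301, -6.1603, 4.0000)
after link 4: o_4 = (-13.6603, -3.6603, 8.0000)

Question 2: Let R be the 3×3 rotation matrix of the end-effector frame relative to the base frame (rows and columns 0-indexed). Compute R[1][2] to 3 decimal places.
End-effector z-axis (col 2 of R) = (-0.5000,-0.8660,0.0000)
R[1][2] = -0.8660

-0.866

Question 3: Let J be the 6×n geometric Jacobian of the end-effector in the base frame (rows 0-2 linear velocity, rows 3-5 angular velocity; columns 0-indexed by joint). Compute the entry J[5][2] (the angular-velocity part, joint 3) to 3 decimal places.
1.000

axis z_2 = (0.0000,0.0000,1.0000); lever o_n−o_2 = (-4.3301,2.5000,5.0000)
cross product → J_v[:, 2] = (-2.5000,-4.3301,0.0000)
J_ω[:, 2] = z_2
entry J[5][2] = 1.0000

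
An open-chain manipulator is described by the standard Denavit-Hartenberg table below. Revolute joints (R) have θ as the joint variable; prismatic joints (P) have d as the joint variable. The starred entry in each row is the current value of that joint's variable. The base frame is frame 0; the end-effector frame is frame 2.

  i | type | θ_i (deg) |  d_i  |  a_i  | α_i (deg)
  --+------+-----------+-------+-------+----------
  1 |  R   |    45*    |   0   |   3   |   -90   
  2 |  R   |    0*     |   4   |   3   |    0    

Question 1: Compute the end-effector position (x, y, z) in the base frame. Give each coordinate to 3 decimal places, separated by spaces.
after link 1: o_1 = (2.1213, 2.1213, 0.0000)
after link 2: o_2 = (1.4142, 7.0711, 0.0000)

1.414 7.071 0.000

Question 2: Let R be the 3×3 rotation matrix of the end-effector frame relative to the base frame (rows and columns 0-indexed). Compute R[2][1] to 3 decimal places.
-1.000

End-effector y-axis (col 1 of R) = (-0.0000,0.0000,-1.0000)
R[2][1] = -1.0000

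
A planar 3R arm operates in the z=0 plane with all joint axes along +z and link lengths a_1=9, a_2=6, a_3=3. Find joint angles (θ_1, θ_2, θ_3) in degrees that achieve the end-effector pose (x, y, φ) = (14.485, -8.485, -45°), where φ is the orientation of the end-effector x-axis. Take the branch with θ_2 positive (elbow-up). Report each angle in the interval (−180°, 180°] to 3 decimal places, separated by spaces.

wrist centre = target − a_3·(cos φ, sin φ) = (12.3637, -6.3637)
cos θ_2 = (193.3570−9²−6²)/(2·9·6) = 0.7070; θ_2 = 45.0079° (elbow-up)
β = atan2(-6.3637,12.3637) = -27.2352°; ψ = atan2(4.2432,13.2421) = 17.7673°
θ_1 = β − ψ = -45.0025°
θ_3 = φ − θ_1 − θ_2 = -45.0054° (wrapped to (-180°,180°])

-45.003 45.008 -45.005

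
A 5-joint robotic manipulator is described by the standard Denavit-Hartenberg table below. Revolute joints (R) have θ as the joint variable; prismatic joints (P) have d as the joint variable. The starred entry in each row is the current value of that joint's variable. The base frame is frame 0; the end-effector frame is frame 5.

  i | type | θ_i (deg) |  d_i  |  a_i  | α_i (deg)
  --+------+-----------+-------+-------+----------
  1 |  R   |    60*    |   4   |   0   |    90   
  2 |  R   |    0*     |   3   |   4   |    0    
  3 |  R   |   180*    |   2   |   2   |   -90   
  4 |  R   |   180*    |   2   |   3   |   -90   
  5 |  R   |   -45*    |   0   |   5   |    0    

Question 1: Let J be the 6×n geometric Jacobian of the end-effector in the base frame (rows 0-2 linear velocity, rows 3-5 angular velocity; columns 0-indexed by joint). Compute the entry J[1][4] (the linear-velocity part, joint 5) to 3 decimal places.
3.062

axis z_4 = (0.8660,-0.5000,0.0000); lever o_n−o_4 = (1.7678,3.0619,-3.5355)
cross product → J_v[:, 4] = (1.7678,3.0619,3.5355)
J_ω[:, 4] = z_4
entry J[1][4] = 3.0619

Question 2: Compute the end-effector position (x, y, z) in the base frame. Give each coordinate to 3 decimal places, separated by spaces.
8.598 4.892 -1.536

after link 1: o_1 = (0.0000, 0.0000, 4.0000)
after link 2: o_2 = (4.5981, 1.9641, 4.0000)
after link 3: o_3 = (5.3301, -0.7679, 4.0000)
after link 4: o_4 = (6.8301, 1.8301, 2.0000)
after link 5: o_5 = (8.5979, 4.8920, -1.5355)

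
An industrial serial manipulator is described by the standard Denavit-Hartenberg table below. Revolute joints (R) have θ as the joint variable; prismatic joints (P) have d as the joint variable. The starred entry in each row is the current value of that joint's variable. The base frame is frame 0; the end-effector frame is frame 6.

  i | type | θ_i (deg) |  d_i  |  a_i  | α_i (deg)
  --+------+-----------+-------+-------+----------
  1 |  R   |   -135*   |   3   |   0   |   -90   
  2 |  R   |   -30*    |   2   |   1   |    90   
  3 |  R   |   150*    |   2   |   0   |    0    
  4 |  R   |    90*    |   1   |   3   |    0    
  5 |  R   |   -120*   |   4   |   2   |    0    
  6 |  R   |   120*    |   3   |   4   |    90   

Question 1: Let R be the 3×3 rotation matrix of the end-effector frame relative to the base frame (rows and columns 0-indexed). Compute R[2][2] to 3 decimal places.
End-effector z-axis (col 2 of R) = (0.8839,0.1768,-0.4330)
R[2][2] = -0.4330

-0.433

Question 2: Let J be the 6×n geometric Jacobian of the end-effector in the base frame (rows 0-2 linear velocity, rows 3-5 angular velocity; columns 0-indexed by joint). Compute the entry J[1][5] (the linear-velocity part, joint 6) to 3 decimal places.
axis z_5 = (0.3536,0.3536,0.8660); lever o_n−o_5 = (-0.1641,4.7349,1.5981)
cross product → J_v[:, 5] = (-3.5355,-0.7071,1.7321)
J_ω[:, 5] = z_5
entry J[1][5] = -0.7071

-0.707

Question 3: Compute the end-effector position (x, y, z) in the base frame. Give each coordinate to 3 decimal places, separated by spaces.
after link 1: o_1 = (0.0000, 0.0000, 3.0000)
after link 2: o_2 = (0.8018, -2.0266, 3.5000)
after link 3: o_3 = (1.5089, -1.3195, 5.2321)
after link 4: o_4 = (0.9439, 1.7898, 5.3481)
after link 5: o_5 = (4.1953, 2.5916, 8.3122)
after link 6: o_6 = (4.0312, 7.3265, 9.9103)

4.031 7.326 9.910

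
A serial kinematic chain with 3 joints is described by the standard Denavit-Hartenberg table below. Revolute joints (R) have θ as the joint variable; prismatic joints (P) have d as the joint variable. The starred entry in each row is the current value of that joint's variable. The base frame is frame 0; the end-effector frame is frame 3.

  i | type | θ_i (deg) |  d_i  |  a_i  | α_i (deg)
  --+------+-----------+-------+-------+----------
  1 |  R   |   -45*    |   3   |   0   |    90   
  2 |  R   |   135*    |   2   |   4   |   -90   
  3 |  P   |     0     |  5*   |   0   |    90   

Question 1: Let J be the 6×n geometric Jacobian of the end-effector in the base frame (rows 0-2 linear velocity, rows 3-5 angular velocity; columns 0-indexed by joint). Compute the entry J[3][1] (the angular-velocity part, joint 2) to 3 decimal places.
axis z_1 = (-0.7071,-0.7071,0.0000); lever o_n−o_1 = (-5.9142,3.0858,-0.7071)
cross product → J_v[:, 1] = (0.5000,-0.5000,-6.3640)
J_ω[:, 1] = z_1
entry J[3][1] = -0.7071

-0.707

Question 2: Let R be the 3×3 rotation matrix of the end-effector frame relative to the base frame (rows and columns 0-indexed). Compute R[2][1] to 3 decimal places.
-0.707

End-effector y-axis (col 1 of R) = (-0.5000,0.5000,-0.7071)
R[2][1] = -0.7071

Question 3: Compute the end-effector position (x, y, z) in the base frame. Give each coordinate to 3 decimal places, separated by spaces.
after link 1: o_1 = (0.0000, 0.0000, 3.0000)
after link 2: o_2 = (-3.4142, 0.5858, 5.8284)
after link 3: o_3 = (-5.9142, 3.0858, 2.2929)

-5.914 3.086 2.293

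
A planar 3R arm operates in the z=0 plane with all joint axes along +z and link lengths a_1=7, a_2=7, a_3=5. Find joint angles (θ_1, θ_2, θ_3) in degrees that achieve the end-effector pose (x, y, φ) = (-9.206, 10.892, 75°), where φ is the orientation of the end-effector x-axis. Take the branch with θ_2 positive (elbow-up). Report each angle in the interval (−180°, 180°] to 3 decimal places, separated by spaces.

120.001 59.997 -104.998

wrist centre = target − a_3·(cos φ, sin φ) = (-10.5001, 6.0624)
cos θ_2 = (147.0043−7²−7²)/(2·7·7) = 0.5000; θ_2 = 59.9971° (elbow-up)
β = atan2(6.0624,-10.5001) = 149.9994°; ψ = atan2(6.0620,10.5003) = 29.9985°
θ_1 = β − ψ = 120.0009°
θ_3 = φ − θ_1 − θ_2 = -104.9980° (wrapped to (-180°,180°])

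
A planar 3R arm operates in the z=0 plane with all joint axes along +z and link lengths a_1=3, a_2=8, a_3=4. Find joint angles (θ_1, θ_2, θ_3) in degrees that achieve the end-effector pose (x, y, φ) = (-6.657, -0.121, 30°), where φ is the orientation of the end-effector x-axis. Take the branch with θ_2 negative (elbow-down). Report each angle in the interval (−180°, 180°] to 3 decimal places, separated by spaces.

-134.994 -45.010 -149.996

wrist centre = target − a_3·(cos φ, sin φ) = (-10.1211, -2.1210)
cos θ_2 = (106.9353−3²−8²)/(2·3·8) = 0.7070; θ_2 = -45.0098° (elbow-down)
β = atan2(-2.1210,-10.1211) = -168.1642°; ψ = atan2(-5.6578,8.6559) = -33.1702°
θ_1 = β − ψ = -134.9941°
θ_3 = φ − θ_1 − θ_2 = -149.9961° (wrapped to (-180°,180°])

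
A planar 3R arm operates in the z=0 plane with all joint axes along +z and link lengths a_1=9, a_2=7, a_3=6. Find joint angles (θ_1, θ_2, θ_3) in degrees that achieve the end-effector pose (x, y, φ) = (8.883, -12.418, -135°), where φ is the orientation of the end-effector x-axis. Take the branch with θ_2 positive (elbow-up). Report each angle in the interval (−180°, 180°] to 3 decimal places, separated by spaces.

wrist centre = target − a_3·(cos φ, sin φ) = (13.1256, -8.1754)
cos θ_2 = (239.1189−9²−7²)/(2·9·7) = 0.8660; θ_2 = 30.0002° (elbow-up)
β = atan2(-8.1754,13.1256) = -31.9169°; ψ = atan2(3.5000,15.0622) = 13.0818°
θ_1 = β − ψ = -44.9987°
θ_3 = φ − θ_1 − θ_2 = -120.0016° (wrapped to (-180°,180°])

-44.999 30.000 -120.002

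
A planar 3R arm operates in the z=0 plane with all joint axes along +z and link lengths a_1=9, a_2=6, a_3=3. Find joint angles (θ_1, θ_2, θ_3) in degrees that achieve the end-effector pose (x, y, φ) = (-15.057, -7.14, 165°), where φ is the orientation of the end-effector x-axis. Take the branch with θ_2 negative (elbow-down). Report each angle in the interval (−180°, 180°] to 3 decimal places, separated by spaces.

wrist centre = target − a_3·(cos φ, sin φ) = (-12.1592, -7.9165)
cos θ_2 = (210.5170−9²−6²)/(2·9·6) = 0.8659; θ_2 = -30.0146° (elbow-down)
β = atan2(-7.9165,-12.1592) = -146.9332°; ψ = atan2(-3.0013,14.1954) = -11.9382°
θ_1 = β − ψ = -134.9950°
θ_3 = φ − θ_1 − θ_2 = -29.9904° (wrapped to (-180°,180°])

-134.995 -30.015 -29.990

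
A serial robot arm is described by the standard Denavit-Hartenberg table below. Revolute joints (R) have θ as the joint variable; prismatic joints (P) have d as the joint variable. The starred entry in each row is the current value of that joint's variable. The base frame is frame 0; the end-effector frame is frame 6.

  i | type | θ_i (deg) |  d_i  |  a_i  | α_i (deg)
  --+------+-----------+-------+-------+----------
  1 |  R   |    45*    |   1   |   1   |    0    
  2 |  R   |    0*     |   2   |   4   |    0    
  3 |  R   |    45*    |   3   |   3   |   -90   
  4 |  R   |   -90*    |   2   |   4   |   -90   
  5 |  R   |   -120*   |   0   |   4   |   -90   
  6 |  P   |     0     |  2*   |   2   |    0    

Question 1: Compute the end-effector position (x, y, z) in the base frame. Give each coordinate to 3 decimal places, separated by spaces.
-4.661 6.536 8.732

after link 1: o_1 = (0.7071, 0.7071, 1.0000)
after link 2: o_2 = (3.5355, 3.5355, 3.0000)
after link 3: o_3 = (3.5355, 6.5355, 6.0000)
after link 4: o_4 = (1.5355, 6.5355, 10.0000)
after link 5: o_5 = (-1.9286, 6.5355, 8.0000)
after link 6: o_6 = (-4.6606, 6.5355, 8.7321)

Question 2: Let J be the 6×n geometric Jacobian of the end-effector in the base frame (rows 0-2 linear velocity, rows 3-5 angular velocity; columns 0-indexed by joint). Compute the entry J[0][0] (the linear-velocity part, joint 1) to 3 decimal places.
axis z_0 = ẑ; lever o_n−o_0 = (-4.6606,6.5355,8.7321)
cross product → J_v[:, 0] = (-6.5355,-4.6606,0.0000)
J_ω[:, 0] = z_0
entry J[0][0] = -6.5355

-6.536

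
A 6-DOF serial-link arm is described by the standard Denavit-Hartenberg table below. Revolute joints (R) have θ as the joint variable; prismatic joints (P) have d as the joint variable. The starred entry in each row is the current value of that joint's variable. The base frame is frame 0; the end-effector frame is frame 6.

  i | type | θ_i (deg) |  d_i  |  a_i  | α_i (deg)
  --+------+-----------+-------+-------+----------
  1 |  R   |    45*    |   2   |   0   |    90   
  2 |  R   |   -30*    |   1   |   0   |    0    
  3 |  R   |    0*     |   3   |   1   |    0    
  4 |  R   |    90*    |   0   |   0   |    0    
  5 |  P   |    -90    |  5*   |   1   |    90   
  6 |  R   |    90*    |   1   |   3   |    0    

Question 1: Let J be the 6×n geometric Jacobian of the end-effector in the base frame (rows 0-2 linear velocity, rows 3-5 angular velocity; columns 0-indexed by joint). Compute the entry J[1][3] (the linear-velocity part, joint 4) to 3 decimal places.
axis z_3 = (0.7071,-0.7071,0.0000); lever o_n−o_3 = (5.9157,-5.3980,-1.3660)
cross product → J_v[:, 3] = (0.9659,0.9659,0.3660)
J_ω[:, 3] = z_3
entry J[1][3] = 0.9659

0.966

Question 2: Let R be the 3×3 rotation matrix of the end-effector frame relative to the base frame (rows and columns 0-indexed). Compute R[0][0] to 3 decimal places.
0.707

End-effector x-axis (col 0 of R) = (0.7071,-0.7071,0.0000)
R[0][0] = 0.7071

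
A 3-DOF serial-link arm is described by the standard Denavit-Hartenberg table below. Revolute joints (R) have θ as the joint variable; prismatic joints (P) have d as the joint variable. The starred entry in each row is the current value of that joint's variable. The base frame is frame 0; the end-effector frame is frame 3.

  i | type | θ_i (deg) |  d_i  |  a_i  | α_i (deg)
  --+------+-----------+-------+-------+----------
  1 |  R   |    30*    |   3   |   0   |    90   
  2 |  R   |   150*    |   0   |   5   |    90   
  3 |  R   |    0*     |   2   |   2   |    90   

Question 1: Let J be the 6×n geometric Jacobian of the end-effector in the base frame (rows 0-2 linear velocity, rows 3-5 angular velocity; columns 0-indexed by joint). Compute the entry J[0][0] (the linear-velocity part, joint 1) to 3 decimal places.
2.531

axis z_0 = ẑ; lever o_n−o_0 = (-4.3840,-2.5311,8.2321)
cross product → J_v[:, 0] = (2.5311,-4.3840,0.0000)
J_ω[:, 0] = z_0
entry J[0][0] = 2.5311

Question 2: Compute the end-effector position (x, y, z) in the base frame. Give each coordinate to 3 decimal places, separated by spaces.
after link 1: o_1 = (0.0000, 0.0000, 3.0000)
after link 2: o_2 = (-3.7500, -2.1651, 5.5000)
after link 3: o_3 = (-4.3840, -2.5311, 8.2321)

-4.384 -2.531 8.232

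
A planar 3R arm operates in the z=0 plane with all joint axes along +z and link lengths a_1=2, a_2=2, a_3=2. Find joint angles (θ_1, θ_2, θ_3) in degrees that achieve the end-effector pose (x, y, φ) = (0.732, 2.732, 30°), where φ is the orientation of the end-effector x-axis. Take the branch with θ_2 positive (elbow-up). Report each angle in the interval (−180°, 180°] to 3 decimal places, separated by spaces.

60.002 120.001 -150.002

wrist centre = target − a_3·(cos φ, sin φ) = (-1.0001, 1.7320)
cos θ_2 = (3.9999−2²−2²)/(2·2·2) = -0.5000; θ_2 = 120.0006° (elbow-up)
β = atan2(1.7320,-1.0001) = 120.0020°; ψ = atan2(1.7320,1.0000) = 60.0003°
θ_1 = β − ψ = 60.0017°
θ_3 = φ − θ_1 − θ_2 = -150.0023° (wrapped to (-180°,180°])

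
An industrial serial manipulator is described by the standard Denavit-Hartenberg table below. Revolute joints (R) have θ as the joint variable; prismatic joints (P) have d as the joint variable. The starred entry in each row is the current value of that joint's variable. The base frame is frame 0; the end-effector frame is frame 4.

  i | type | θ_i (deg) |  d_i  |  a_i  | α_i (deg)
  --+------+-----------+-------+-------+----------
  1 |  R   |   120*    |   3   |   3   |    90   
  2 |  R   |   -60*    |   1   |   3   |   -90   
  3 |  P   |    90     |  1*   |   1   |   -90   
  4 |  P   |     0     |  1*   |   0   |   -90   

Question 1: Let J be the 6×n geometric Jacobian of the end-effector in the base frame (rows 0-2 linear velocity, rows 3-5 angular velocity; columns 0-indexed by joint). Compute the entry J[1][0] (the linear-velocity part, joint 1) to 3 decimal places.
axis z_0 = ẑ; lever o_n−o_0 = (-2.4330,4.2141,1.7679)
cross product → J_v[:, 0] = (-4.2141,-2.4330,0.0000)
J_ω[:, 0] = z_0
entry J[1][0] = -2.4330

-2.433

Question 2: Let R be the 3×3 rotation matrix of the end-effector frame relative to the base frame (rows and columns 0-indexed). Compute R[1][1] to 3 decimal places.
End-effector y-axis (col 1 of R) = (-0.2500,0.4330,-0.8660)
R[1][1] = 0.4330

0.433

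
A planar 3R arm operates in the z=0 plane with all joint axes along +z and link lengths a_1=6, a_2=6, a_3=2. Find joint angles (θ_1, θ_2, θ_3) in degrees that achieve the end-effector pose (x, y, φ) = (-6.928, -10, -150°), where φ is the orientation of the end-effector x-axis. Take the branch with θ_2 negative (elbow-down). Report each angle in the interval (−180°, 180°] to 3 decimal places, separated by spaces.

-89.998 -60.002 -0.000

wrist centre = target − a_3·(cos φ, sin φ) = (-5.1959, -9.0000)
cos θ_2 = (107.9979−6²−6²)/(2·6·6) = 0.5000; θ_2 = -60.0019° (elbow-down)
β = atan2(-9.0000,-5.1959) = -119.9990°; ψ = atan2(-5.1963,8.9998) = -30.0010°
θ_1 = β − ψ = -89.9981°
θ_3 = φ − θ_1 − θ_2 = -0.0000° (wrapped to (-180°,180°])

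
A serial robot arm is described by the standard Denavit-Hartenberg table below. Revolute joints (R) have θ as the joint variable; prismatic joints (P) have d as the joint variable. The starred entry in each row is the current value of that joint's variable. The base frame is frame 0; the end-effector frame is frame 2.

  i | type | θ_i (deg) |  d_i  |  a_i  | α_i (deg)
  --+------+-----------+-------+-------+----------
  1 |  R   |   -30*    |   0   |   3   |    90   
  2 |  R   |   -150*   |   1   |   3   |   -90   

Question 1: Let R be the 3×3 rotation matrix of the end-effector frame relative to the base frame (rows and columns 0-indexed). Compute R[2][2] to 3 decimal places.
End-effector z-axis (col 2 of R) = (0.4330,-0.2500,-0.8660)
R[2][2] = -0.8660

-0.866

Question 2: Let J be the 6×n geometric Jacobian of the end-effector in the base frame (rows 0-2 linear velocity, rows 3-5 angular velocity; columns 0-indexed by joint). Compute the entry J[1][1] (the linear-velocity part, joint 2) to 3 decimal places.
-0.750

axis z_1 = (-0.5000,-0.8660,0.0000); lever o_n−o_1 = (-2.7500,0.4330,-1.5000)
cross product → J_v[:, 1] = (1.2990,-0.7500,-2.5981)
J_ω[:, 1] = z_1
entry J[1][1] = -0.7500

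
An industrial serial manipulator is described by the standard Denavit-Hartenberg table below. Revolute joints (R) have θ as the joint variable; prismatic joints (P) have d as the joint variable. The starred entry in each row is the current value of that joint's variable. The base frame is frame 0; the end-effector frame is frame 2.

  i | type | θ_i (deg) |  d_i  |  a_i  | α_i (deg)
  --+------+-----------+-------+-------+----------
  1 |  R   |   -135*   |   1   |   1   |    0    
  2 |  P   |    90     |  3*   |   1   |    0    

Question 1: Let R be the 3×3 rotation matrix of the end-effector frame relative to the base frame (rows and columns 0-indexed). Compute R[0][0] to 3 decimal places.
End-effector x-axis (col 0 of R) = (0.7071,-0.7071,0.0000)
R[0][0] = 0.7071

0.707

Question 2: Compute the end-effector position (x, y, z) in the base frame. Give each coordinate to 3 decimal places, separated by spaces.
after link 1: o_1 = (-0.7071, -0.7071, 1.0000)
after link 2: o_2 = (0.0000, -1.4142, 4.0000)

0.000 -1.414 4.000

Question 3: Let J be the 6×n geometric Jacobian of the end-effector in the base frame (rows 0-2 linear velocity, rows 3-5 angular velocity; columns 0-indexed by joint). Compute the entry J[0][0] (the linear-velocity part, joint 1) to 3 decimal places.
axis z_0 = ẑ; lever o_n−o_0 = (0.0000,-1.4142,4.0000)
cross product → J_v[:, 0] = (1.4142,0.0000,-0.0000)
J_ω[:, 0] = z_0
entry J[0][0] = 1.4142

1.414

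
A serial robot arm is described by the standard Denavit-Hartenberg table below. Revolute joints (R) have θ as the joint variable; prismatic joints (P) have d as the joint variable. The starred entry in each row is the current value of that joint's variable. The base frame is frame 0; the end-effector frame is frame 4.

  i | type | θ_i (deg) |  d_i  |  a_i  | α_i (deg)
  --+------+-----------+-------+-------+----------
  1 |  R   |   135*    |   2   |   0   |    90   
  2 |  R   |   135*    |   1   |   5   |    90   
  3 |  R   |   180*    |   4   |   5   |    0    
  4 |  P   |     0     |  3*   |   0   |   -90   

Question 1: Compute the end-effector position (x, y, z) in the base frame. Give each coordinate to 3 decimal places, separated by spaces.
-2.793 4.207 6.950

after link 1: o_1 = (0.0000, 0.0000, 2.0000)
after link 2: o_2 = (3.2071, -1.7929, 5.5355)
after link 3: o_3 = (-1.2929, 2.7071, 4.8284)
after link 4: o_4 = (-2.7929, 4.2071, 6.9497)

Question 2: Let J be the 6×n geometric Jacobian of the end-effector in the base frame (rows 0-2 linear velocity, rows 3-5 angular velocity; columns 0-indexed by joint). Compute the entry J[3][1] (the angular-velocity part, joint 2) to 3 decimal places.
0.707

axis z_1 = (0.7071,0.7071,0.0000); lever o_n−o_1 = (-2.7929,4.2071,4.9497)
cross product → J_v[:, 1] = (3.5000,-3.5000,4.9497)
J_ω[:, 1] = z_1
entry J[3][1] = 0.7071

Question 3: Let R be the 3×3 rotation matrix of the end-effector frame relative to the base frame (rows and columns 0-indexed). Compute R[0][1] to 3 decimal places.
End-effector y-axis (col 1 of R) = (0.5000,-0.5000,-0.7071)
R[0][1] = 0.5000

0.500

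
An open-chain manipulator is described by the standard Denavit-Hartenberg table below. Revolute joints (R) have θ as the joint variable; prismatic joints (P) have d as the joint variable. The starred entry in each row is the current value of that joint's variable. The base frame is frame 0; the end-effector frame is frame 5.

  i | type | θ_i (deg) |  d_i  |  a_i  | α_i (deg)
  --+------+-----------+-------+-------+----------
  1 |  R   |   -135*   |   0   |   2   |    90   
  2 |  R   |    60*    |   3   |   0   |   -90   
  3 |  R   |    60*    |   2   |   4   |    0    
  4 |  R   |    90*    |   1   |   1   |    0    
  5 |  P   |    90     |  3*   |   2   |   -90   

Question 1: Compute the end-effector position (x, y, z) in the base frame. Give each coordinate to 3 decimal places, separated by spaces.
after link 1: o_1 = (-1.4142, -1.4142, 0.0000)
after link 2: o_2 = (-3.5355, 0.7071, 0.0000)
after link 3: o_3 = (-0.5684, -1.2247, 2.7321)
after link 4: o_4 = (0.7037, -0.6597, 2.4821)
after link 5: o_5 = (1.6696, 2.7557, 3.1160)

1.670 2.756 3.116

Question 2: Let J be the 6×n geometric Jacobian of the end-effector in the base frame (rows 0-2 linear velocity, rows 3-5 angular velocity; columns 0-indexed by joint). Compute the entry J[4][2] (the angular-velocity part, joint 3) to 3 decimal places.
0.612

axis z_2 = (0.6124,0.6124,0.5000); lever o_n−o_2 = (5.2052,2.0486,3.1160)
cross product → J_v[:, 2] = (0.8839,0.6944,-1.9330)
J_ω[:, 2] = z_2
entry J[4][2] = 0.6124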